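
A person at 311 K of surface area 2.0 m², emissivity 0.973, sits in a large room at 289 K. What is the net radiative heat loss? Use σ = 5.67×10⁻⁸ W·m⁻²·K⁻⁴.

Q ≈ 263 W

Q = εσA(T⁴ − T_s⁴). T⁴ − T_s⁴ = (311)⁴ − (289)⁴ = 9.35×10^9 − 6.98×10^9 = 2.38×10^9 K⁴.
Q = 0.973 × 5.67×10⁻⁸ × 2.00 × 2.38×10^9 = 263 W.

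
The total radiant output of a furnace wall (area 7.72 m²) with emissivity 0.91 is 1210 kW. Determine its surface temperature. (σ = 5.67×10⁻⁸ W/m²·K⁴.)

T ≈ 1320 K

From P = εσAT⁴, T = (P / εσA)^(1/4) = (1.21×10^6 / (0.91 × 5.67×10⁻⁸ × 7.72))^(1/4).
T = (3.04×10^12)^(1/4) = 1320 K.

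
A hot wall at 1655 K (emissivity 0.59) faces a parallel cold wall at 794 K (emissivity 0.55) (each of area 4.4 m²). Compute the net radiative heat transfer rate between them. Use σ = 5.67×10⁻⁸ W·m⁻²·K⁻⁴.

Q ≈ 7.05×10^5 W

For two large parallel gray plates, q = σ(T₁⁴ − T₂⁴) / (1/ε₁ + 1/ε₂ − 1).
1/ε₁ + 1/ε₂ − 1 = 1/0.59 + 1/0.55 − 1 = 2.513.
T₁⁴ − T₂⁴ = 7.50×10^12 − 3.97×10^11 = 7.10×10^12 K⁴.
q = 5.67×10⁻⁸ × 7.10×10^12 / 2.513 = 1.60×10^5 W/m².
Q = q·A = 1.60×10^5 × 4.4 = 7.05×10^5 W.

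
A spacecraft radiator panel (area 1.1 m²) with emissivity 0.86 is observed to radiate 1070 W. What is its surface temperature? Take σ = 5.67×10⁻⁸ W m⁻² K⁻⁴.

T ≈ 376 K

From P = εσAT⁴, T = (P / εσA)^(1/4) = (1070 / (0.86 × 5.67×10⁻⁸ × 1.10))^(1/4).
T = (1.99×10^10)^(1/4) = 376 K.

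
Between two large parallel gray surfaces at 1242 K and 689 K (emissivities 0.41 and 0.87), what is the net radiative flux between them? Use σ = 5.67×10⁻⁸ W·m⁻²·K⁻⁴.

q ≈ 47200 W/m²

For two large parallel gray plates, q = σ(T₁⁴ − T₂⁴) / (1/ε₁ + 1/ε₂ − 1).
1/ε₁ + 1/ε₂ − 1 = 1/0.41 + 1/0.87 − 1 = 2.588.
T₁⁴ − T₂⁴ = 2.38×10^12 − 2.25×10^11 = 2.15×10^12 K⁴.
q = 5.67×10⁻⁸ × 2.15×10^12 / 2.588 = 47200 W/m².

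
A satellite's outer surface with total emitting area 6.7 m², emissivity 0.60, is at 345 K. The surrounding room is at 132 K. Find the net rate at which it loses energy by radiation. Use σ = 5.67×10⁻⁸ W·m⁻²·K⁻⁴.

Q ≈ 3160 W

Q = εσA(T⁴ − T_s⁴). T⁴ − T_s⁴ = (345)⁴ − (132)⁴ = 1.42×10^10 − 3.04×10^8 = 1.39×10^10 K⁴.
Q = 0.60 × 5.67×10⁻⁸ × 6.70 × 1.39×10^10 = 3160 W.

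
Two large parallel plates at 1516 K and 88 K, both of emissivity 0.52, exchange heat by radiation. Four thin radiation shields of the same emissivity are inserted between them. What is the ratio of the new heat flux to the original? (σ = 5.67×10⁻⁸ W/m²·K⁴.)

ratio ≈ 0.200

With N identical shields there are N+1 = 5 gaps in series, each with the same radiative resistance, so the flux falls to 1/(N+1) of its unshielded value.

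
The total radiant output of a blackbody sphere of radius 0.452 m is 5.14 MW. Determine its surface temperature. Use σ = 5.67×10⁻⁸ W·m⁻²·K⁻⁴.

A = 4πr² = 4π × (0.452)² = 2.57 m².
From P = σAT⁴, T = (P / σA)^(1/4) = (5.14×10^6 / (5.67×10⁻⁸ × 2.57))^(1/4).
T = (3.53×10^13)^(1/4) = 2440 K.

T ≈ 2440 K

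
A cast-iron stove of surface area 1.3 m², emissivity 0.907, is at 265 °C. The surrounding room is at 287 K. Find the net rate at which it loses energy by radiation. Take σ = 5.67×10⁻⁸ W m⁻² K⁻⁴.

Q ≈ 5150 W

Convert: 265 °C = 538 K.
Q = εσA(T⁴ − T_s⁴). T⁴ − T_s⁴ = (538)⁴ − (287)⁴ = 8.38×10^10 − 6.78×10^9 = 7.70×10^10 K⁴.
Q = 0.907 × 5.67×10⁻⁸ × 1.30 × 7.70×10^10 = 5150 W.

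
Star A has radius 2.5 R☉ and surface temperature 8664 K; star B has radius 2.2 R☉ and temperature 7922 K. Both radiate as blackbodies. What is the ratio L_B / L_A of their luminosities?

L_B/L_A ≈ 0.541

L = 4πR²σT⁴ ∝ R²T⁴, so L_B/L_A = (2.2/2.5)² × (7922/8664)⁴ = 0.774 × 0.699 = 0.541.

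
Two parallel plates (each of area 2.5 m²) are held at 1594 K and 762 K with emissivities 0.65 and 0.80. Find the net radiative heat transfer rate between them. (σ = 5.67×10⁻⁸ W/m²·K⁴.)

Q ≈ 4.85×10^5 W

For two large parallel gray plates, q = σ(T₁⁴ − T₂⁴) / (1/ε₁ + 1/ε₂ − 1).
1/ε₁ + 1/ε₂ − 1 = 1/0.65 + 1/0.80 − 1 = 1.788.
T₁⁴ − T₂⁴ = 6.46×10^12 − 3.37×10^11 = 6.12×10^12 K⁴.
q = 5.67×10⁻⁸ × 6.12×10^12 / 1.788 = 1.94×10^5 W/m².
Q = q·A = 1.94×10^5 × 2.5 = 4.85×10^5 W.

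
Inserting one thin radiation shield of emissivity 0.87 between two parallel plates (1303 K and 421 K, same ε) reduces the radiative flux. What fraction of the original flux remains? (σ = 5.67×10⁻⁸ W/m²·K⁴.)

With N identical shields there are N+1 = 2 gaps in series, each with the same radiative resistance, so the flux falls to 1/(N+1) of its unshielded value.

ratio ≈ 0.500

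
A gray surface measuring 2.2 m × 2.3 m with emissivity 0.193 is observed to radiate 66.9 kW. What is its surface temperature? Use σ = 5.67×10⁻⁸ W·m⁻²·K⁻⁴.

T ≈ 1050 K

A = 2.2 × 2.3 = 5.06 m².
From P = εσAT⁴, T = (P / εσA)^(1/4) = (66900 / (0.193 × 5.67×10⁻⁸ × 5.06))^(1/4).
T = (1.21×10^12)^(1/4) = 1050 K.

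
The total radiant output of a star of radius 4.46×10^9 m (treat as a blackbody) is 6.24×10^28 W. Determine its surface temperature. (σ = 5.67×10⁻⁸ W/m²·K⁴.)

T ≈ 8150 K

A = 4πr² = 4π × (4.46×10^9)² = 2.50×10^20 m².
From P = σAT⁴, T = (P / σA)^(1/4) = (6.24×10^28 / (5.67×10⁻⁸ × 2.50×10^20))^(1/4).
T = (4.40×10^15)^(1/4) = 8150 K.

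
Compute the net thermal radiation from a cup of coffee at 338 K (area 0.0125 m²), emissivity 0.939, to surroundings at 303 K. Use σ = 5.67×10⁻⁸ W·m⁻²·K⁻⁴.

Q ≈ 3.08 W

Q = εσA(T⁴ − T_s⁴). T⁴ − T_s⁴ = (338)⁴ − (303)⁴ = 1.31×10^10 − 8.43×10^9 = 4.62×10^9 K⁴.
Q = 0.939 × 5.67×10⁻⁸ × 0.0125 × 4.62×10^9 = 3.08 W.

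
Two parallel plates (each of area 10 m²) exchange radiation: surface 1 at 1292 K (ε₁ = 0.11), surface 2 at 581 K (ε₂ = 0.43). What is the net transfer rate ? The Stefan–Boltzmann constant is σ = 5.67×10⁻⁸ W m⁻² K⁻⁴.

For two large parallel gray plates, q = σ(T₁⁴ − T₂⁴) / (1/ε₁ + 1/ε₂ − 1).
1/ε₁ + 1/ε₂ − 1 = 1/0.11 + 1/0.43 − 1 = 10.42.
T₁⁴ − T₂⁴ = 2.79×10^12 − 1.14×10^11 = 2.67×10^12 K⁴.
q = 5.67×10⁻⁸ × 2.67×10^12 / 10.42 = 14500 W/m².
Q = q·A = 14500 × 10 = 1.45×10^5 W.

Q ≈ 1.45×10^5 W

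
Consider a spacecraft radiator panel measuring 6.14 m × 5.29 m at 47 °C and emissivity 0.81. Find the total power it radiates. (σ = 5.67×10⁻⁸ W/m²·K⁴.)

P ≈ 15600 W

A = 6.14 × 5.29 = 32.5 m².
47 °C = 320 K.
P = εσAT⁴ = 0.81 × 5.67×10⁻⁸ × 32.5 × (320)⁴ = 0.81 × 5.67×10⁻⁸ × 32.5 × 1.05×10^10.
P = 15600 W.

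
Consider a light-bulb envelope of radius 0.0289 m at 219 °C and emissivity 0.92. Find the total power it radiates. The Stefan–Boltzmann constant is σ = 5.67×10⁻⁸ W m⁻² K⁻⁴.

A = 4πr² = 4π × (0.0289)² = 0.0105 m².
219 °C = 492 K.
Stefan–Boltzmann: P = εσAT⁴ = 0.92 × 5.67×10⁻⁸ × 0.0105 × (492)⁴ = 0.92 × 5.67×10⁻⁸ × 0.0105 × 5.86×10^10.
P = 32.1 W.

P ≈ 32.1 W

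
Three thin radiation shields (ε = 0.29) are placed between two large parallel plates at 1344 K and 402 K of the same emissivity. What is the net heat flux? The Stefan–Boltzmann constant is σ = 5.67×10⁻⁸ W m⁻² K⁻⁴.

Each of the 4 gaps contributes resistance (2/ε − 1) = 2/0.29 − 1 = 5.897; total = 23.59.
q = σ(T₁⁴ − T₂⁴) / 23.59 = 5.67×10⁻⁸ × 3.24×10^12 / 23.59 = 7780 W/m².

q ≈ 7780 W/m²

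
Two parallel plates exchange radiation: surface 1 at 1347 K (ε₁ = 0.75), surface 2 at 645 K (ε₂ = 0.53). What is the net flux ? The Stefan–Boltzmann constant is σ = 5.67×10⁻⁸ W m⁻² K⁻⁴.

q ≈ 79700 W/m²

For two large parallel gray plates, q = σ(T₁⁴ − T₂⁴) / (1/ε₁ + 1/ε₂ − 1).
1/ε₁ + 1/ε₂ − 1 = 1/0.75 + 1/0.53 − 1 = 2.220.
T₁⁴ − T₂⁴ = 3.29×10^12 − 1.73×10^11 = 3.12×10^12 K⁴.
q = 5.67×10⁻⁸ × 3.12×10^12 / 2.220 = 79700 W/m².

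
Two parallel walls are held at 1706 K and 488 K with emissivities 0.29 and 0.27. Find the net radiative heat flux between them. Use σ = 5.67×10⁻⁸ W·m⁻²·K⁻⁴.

q ≈ 77500 W/m²

For two large parallel gray plates, q = σ(T₁⁴ − T₂⁴) / (1/ε₁ + 1/ε₂ − 1).
1/ε₁ + 1/ε₂ − 1 = 1/0.29 + 1/0.27 − 1 = 6.152.
T₁⁴ − T₂⁴ = 8.47×10^12 − 5.67×10^10 = 8.41×10^12 K⁴.
q = 5.67×10⁻⁸ × 8.41×10^12 / 6.152 = 77500 W/m².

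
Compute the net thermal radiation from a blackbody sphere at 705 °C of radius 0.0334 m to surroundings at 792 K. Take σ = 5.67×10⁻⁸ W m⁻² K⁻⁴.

Q ≈ 414 W

A = 4πr² = 4π × (0.0334)² = 0.0140 m².
Convert: 705 °C = 978 K.
Q = σA(T⁴ − T_s⁴). T⁴ − T_s⁴ = (978)⁴ − (792)⁴ = 9.15×10^11 − 3.93×10^11 = 5.21×10^11 K⁴.
Q = 5.67×10⁻⁸ × 0.0140 × 5.21×10^11 = 414 W.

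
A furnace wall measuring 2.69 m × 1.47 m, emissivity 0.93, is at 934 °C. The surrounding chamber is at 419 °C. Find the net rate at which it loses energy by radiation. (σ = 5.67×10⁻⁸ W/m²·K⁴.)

A = 2.69 × 1.47 = 3.95 m².
Convert: 934 °C = 1207 K; 419 °C = 692 K.
Q = εσA(T⁴ − T_s⁴). T⁴ − T_s⁴ = (1207)⁴ − (692)⁴ = 2.12×10^12 − 2.29×10^11 = 1.89×10^12 K⁴.
Q = 0.93 × 5.67×10⁻⁸ × 3.95 × 1.89×10^12 = 3.95×10^5 W.

Q ≈ 3.95×10^5 W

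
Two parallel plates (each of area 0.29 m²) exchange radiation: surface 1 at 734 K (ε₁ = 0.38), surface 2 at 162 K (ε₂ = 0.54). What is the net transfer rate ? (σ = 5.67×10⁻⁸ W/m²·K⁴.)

For two large parallel gray plates, q = σ(T₁⁴ − T₂⁴) / (1/ε₁ + 1/ε₂ − 1).
1/ε₁ + 1/ε₂ − 1 = 1/0.38 + 1/0.54 − 1 = 3.483.
T₁⁴ − T₂⁴ = 2.90×10^11 − 6.89×10^8 = 2.90×10^11 K⁴.
q = 5.67×10⁻⁸ × 2.90×10^11 / 3.483 = 4710 W/m².
Q = q·A = 4710 × 0.29 = 1370 W.

Q ≈ 1370 W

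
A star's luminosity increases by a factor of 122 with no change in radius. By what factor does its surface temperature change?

P ∝ T⁴ ⇒ T ∝ P^(1/4), so T scales by (122)^(1/4) = 3.32.

factor ≈ 3.32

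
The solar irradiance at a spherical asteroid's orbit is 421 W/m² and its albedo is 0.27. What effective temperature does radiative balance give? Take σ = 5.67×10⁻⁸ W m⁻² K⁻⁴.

Power absorbed = (1−a)S·πR²; power emitted = 4πR²σT⁴. Equating and cancelling πR²:
T = ((1−a)S / 4σ)^(1/4) = (307 / (4 × 5.67×10⁻⁸))^(1/4) = (1.36×10^9)^(1/4).
T = 192 K.

T ≈ 192 K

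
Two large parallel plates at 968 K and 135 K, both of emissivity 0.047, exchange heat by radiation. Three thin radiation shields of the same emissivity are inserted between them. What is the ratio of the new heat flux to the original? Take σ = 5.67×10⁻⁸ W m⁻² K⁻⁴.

With N identical shields there are N+1 = 4 gaps in series, each with the same radiative resistance, so the flux falls to 1/(N+1) of its unshielded value.

ratio ≈ 0.250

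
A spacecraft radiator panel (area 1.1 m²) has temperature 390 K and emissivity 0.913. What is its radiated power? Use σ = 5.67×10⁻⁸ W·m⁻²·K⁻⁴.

P = εσAT⁴ = 0.913 × 5.67×10⁻⁸ × 1.10 × (390)⁴ = 0.913 × 5.67×10⁻⁸ × 1.10 × 2.31×10^10.
P = 1320 W.

P ≈ 1320 W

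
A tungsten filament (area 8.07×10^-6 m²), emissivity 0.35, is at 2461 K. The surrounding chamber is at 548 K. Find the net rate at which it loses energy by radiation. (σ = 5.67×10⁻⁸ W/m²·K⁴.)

Q = εσA(T⁴ − T_s⁴). T⁴ − T_s⁴ = (2461)⁴ − (548)⁴ = 3.67×10^13 − 9.02×10^10 = 3.66×10^13 K⁴.
Q = 0.35 × 5.67×10⁻⁸ × 8.07×10^-6 × 3.66×10^13 = 5.86 W.

Q ≈ 5.86 W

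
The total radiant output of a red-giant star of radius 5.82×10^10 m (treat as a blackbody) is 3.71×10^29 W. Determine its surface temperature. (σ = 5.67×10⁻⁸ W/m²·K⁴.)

T ≈ 3520 K

A = 4πr² = 4π × (5.82×10^10)² = 4.26×10^22 m².
From P = σAT⁴, T = (P / σA)^(1/4) = (3.71×10^29 / (5.67×10⁻⁸ × 4.26×10^22))^(1/4).
T = (1.54×10^14)^(1/4) = 3520 K.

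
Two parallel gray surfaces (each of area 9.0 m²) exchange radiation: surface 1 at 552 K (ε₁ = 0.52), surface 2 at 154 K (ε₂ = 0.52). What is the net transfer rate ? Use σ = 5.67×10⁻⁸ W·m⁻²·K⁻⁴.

For two large parallel gray plates, q = σ(T₁⁴ − T₂⁴) / (1/ε₁ + 1/ε₂ − 1).
1/ε₁ + 1/ε₂ − 1 = 1/0.52 + 1/0.52 − 1 = 2.846.
T₁⁴ − T₂⁴ = 9.28×10^10 − 5.62×10^8 = 9.23×10^10 K⁴.
q = 5.67×10⁻⁸ × 9.23×10^10 / 2.846 = 1840 W/m².
Q = q·A = 1840 × 9.0 = 16500 W.

Q ≈ 16500 W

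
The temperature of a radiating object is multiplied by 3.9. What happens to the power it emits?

factor ≈ 231

P ∝ T⁴, so the power scales as (3.9)⁴ = 231.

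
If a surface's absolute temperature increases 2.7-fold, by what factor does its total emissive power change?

P ∝ T⁴, so the power scales as (2.7)⁴ = 53.1.

factor ≈ 53.1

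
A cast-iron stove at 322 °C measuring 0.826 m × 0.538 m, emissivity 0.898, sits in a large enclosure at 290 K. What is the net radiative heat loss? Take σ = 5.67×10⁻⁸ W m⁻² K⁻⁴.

Q ≈ 2680 W

A = 0.826 × 0.538 = 0.444 m².
Convert: 322 °C = 595 K.
Q = εσA(T⁴ − T_s⁴). T⁴ − T_s⁴ = (595)⁴ − (290)⁴ = 1.25×10^11 − 7.07×10^9 = 1.18×10^11 K⁴.
Q = 0.898 × 5.67×10⁻⁸ × 0.444 × 1.18×10^11 = 2680 W.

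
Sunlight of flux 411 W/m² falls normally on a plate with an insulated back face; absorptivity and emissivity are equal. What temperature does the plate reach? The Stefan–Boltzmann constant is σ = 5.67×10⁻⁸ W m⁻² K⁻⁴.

Absorbed flux αS = emitted flux εσT⁴ (one radiating face); with α = ε, T = (S/σ)^(1/4).
T = (411 / 5.67×10⁻⁸)^(1/4) = (7.25×10^9)^(1/4).
T = 292 K.

T ≈ 292 K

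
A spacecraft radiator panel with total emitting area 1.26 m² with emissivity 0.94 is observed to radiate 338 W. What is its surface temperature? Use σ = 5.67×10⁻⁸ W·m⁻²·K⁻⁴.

From P = εσAT⁴, T = (P / εσA)^(1/4) = (338 / (0.94 × 5.67×10⁻⁸ × 1.26))^(1/4).
T = (5.03×10^9)^(1/4) = 266 K.

T ≈ 266 K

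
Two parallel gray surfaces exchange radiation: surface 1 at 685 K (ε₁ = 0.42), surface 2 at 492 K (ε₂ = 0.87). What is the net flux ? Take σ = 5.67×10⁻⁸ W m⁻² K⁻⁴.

For two large parallel gray plates, q = σ(T₁⁴ − T₂⁴) / (1/ε₁ + 1/ε₂ − 1).
1/ε₁ + 1/ε₂ − 1 = 1/0.42 + 1/0.87 − 1 = 2.530.
T₁⁴ − T₂⁴ = 2.20×10^11 − 5.86×10^10 = 1.62×10^11 K⁴.
q = 5.67×10⁻⁸ × 1.62×10^11 / 2.530 = 3620 W/m².

q ≈ 3620 W/m²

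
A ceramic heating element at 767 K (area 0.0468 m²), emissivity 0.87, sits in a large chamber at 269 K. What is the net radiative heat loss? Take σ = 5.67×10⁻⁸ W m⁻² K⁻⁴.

Q = εσA(T⁴ − T_s⁴). T⁴ − T_s⁴ = (767)⁴ − (269)⁴ = 3.46×10^11 − 5.24×10^9 = 3.41×10^11 K⁴.
Q = 0.87 × 5.67×10⁻⁸ × 0.0468 × 3.41×10^11 = 787 W.

Q ≈ 787 W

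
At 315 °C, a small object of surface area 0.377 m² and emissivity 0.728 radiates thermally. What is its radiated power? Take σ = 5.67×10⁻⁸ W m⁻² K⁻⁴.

P ≈ 1860 W

315 °C = 588 K.
Stefan–Boltzmann: P = εσAT⁴ = 0.728 × 5.67×10⁻⁸ × 0.377 × (588)⁴ = 0.728 × 5.67×10⁻⁸ × 0.377 × 1.20×10^11.
P = 1860 W.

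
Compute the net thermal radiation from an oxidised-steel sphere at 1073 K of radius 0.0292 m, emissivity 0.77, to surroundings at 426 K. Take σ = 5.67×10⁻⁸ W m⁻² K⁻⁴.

A = 4πr² = 4π × (0.0292)² = 0.0107 m².
Q = εσA(T⁴ − T_s⁴). T⁴ − T_s⁴ = (1073)⁴ − (426)⁴ = 1.33×10^12 − 3.29×10^10 = 1.29×10^12 K⁴.
Q = 0.77 × 5.67×10⁻⁸ × 0.0107 × 1.29×10^12 = 605 W.

Q ≈ 605 W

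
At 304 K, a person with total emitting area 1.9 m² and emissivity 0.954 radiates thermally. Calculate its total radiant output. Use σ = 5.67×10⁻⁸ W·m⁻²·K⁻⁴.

P ≈ 878 W

P = εσAT⁴ = 0.954 × 5.67×10⁻⁸ × 1.90 × (304)⁴ = 0.954 × 5.67×10⁻⁸ × 1.90 × 8.54×10^9.
P = 878 W.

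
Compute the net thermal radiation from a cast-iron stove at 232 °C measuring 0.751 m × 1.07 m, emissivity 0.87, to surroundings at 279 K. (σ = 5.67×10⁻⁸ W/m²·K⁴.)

Q ≈ 2340 W

A = 0.751 × 1.07 = 0.804 m².
Convert: 232 °C = 505 K.
Q = εσA(T⁴ − T_s⁴). T⁴ − T_s⁴ = (505)⁴ − (279)⁴ = 6.50×10^10 − 6.06×10^9 = 5.90×10^10 K⁴.
Q = 0.87 × 5.67×10⁻⁸ × 0.804 × 5.90×10^10 = 2340 W.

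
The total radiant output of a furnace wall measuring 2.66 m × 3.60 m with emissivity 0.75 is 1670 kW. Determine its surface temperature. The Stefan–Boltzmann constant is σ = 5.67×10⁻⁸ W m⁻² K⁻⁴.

A = 2.66 × 3.60 = 9.58 m².
From P = εσAT⁴, T = (P / εσA)^(1/4) = (1.67×10^6 / (0.75 × 5.67×10⁻⁸ × 9.58))^(1/4).
T = (4.10×10^12)^(1/4) = 1420 K.

T ≈ 1420 K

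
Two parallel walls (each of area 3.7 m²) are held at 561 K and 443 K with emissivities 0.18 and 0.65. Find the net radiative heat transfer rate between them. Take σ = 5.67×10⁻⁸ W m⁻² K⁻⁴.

For two large parallel gray plates, q = σ(T₁⁴ − T₂⁴) / (1/ε₁ + 1/ε₂ − 1).
1/ε₁ + 1/ε₂ − 1 = 1/0.18 + 1/0.65 − 1 = 6.094.
T₁⁴ − T₂⁴ = 9.90×10^10 − 3.85×10^10 = 6.05×10^10 K⁴.
q = 5.67×10⁻⁸ × 6.05×10^10 / 6.094 = 563 W/m².
Q = q·A = 563 × 3.7 = 2080 W.

Q ≈ 2080 W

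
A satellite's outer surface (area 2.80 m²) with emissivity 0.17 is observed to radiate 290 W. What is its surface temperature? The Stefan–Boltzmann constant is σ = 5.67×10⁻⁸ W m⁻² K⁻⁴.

From P = εσAT⁴, T = (P / εσA)^(1/4) = (290 / (0.17 × 5.67×10⁻⁸ × 2.80))^(1/4).
T = (1.07×10^10)^(1/4) = 322 K.

T ≈ 322 K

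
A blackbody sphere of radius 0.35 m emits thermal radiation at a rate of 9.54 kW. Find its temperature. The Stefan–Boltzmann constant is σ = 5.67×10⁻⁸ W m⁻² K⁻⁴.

A = 4πr² = 4π × (0.35)² = 1.54 m².
From P = σAT⁴, T = (P / σA)^(1/4) = (9540 / (5.67×10⁻⁸ × 1.54))^(1/4).
T = (1.09×10^11)^(1/4) = 575 K.

T ≈ 575 K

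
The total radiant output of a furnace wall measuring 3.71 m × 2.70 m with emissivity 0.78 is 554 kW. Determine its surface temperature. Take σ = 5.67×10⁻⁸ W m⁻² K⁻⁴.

T ≈ 1060 K

A = 3.71 × 2.70 = 10.0 m².
From P = εσAT⁴, T = (P / εσA)^(1/4) = (5.54×10^5 / (0.78 × 5.67×10⁻⁸ × 10.0))^(1/4).
T = (1.25×10^12)^(1/4) = 1060 K.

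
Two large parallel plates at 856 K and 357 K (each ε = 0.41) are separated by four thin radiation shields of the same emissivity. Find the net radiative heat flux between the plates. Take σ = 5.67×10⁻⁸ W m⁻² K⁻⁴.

Each of the 5 gaps contributes resistance (2/ε − 1) = 2/0.41 − 1 = 3.878; total = 19.39.
q = σ(T₁⁴ − T₂⁴) / 19.39 = 5.67×10⁻⁸ × 5.21×10^11 / 19.39 = 1520 W/m².

q ≈ 1520 W/m²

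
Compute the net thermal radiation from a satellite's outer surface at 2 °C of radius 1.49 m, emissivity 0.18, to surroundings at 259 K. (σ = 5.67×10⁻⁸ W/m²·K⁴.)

Q ≈ 347 W

A = 4πr² = 4π × (1.49)² = 27.9 m².
Convert: 2 °C = 275 K.
Q = εσA(T⁴ − T_s⁴). T⁴ − T_s⁴ = (275)⁴ − (259)⁴ = 5.72×10^9 − 4.50×10^9 = 1.22×10^9 K⁴.
Q = 0.18 × 5.67×10⁻⁸ × 27.9 × 1.22×10^9 = 347 W.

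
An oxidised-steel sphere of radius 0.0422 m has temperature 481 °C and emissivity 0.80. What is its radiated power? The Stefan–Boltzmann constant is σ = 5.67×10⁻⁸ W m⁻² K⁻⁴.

P ≈ 328 W

A = 4πr² = 4π × (0.0422)² = 0.0224 m².
481 °C = 754 K.
P = εσAT⁴ = 0.80 × 5.67×10⁻⁸ × 0.0224 × (754)⁴ = 0.80 × 5.67×10⁻⁸ × 0.0224 × 3.23×10^11.
P = 328 W.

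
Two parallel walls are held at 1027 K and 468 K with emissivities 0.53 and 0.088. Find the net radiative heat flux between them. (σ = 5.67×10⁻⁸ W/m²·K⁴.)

For two large parallel gray plates, q = σ(T₁⁴ − T₂⁴) / (1/ε₁ + 1/ε₂ − 1).
1/ε₁ + 1/ε₂ − 1 = 1/0.53 + 1/0.088 − 1 = 12.25.
T₁⁴ − T₂⁴ = 1.11×10^12 − 4.80×10^10 = 1.06×10^12 K⁴.
q = 5.67×10⁻⁸ × 1.06×10^12 / 12.25 = 4930 W/m².

q ≈ 4930 W/m²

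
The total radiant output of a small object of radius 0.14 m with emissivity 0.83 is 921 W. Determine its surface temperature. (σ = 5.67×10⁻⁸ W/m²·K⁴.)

T ≈ 531 K

A = 4πr² = 4π × (0.14)² = 0.246 m².
From P = εσAT⁴, T = (P / εσA)^(1/4) = (921 / (0.83 × 5.67×10⁻⁸ × 0.246))^(1/4).
T = (7.95×10^10)^(1/4) = 531 K.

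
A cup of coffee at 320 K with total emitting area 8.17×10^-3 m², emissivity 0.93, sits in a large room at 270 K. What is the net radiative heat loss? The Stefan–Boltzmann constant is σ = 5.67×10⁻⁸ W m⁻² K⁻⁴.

Q = εσA(T⁴ − T_s⁴). T⁴ − T_s⁴ = (320)⁴ − (270)⁴ = 1.05×10^10 − 5.31×10^9 = 5.17×10^9 K⁴.
Q = 0.93 × 5.67×10⁻⁸ × 8.17×10^-3 × 5.17×10^9 = 2.23 W.

Q ≈ 2.23 W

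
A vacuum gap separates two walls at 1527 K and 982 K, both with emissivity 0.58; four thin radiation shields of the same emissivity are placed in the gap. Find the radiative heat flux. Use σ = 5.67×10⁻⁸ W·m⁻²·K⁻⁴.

q ≈ 20900 W/m²

Each of the 5 gaps contributes resistance (2/ε − 1) = 2/0.58 − 1 = 2.448; total = 12.24.
q = σ(T₁⁴ − T₂⁴) / 12.24 = 5.67×10⁻⁸ × 4.51×10^12 / 12.24 = 20900 W/m².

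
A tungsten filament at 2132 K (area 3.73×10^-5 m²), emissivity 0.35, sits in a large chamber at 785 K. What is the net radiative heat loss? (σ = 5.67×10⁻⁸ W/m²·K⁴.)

Q ≈ 15.0 W

Q = εσA(T⁴ − T_s⁴). T⁴ − T_s⁴ = (2132)⁴ − (785)⁴ = 2.07×10^13 − 3.80×10^11 = 2.03×10^13 K⁴.
Q = 0.35 × 5.67×10⁻⁸ × 3.73×10^-5 × 2.03×10^13 = 15.0 W.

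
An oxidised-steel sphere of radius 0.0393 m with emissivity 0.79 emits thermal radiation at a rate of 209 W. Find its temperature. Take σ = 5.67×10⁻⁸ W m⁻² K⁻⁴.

T ≈ 700 K

A = 4πr² = 4π × (0.0393)² = 0.0194 m².
From P = εσAT⁴, T = (P / εσA)^(1/4) = (209 / (0.79 × 5.67×10⁻⁸ × 0.0194))^(1/4).
T = (2.40×10^11)^(1/4) = 700 K.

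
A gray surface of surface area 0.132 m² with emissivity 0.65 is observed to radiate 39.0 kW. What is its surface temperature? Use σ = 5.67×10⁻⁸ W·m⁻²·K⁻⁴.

T ≈ 1680 K

From P = εσAT⁴, T = (P / εσA)^(1/4) = (39000 / (0.65 × 5.67×10⁻⁸ × 0.132))^(1/4).
T = (8.02×10^12)^(1/4) = 1680 K.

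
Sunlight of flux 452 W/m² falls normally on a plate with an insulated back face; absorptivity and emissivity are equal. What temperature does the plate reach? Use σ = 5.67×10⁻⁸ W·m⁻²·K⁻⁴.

T ≈ 299 K

Absorbed flux αS = emitted flux εσT⁴ (one radiating face); with α = ε, T = (S/σ)^(1/4).
T = (452 / 5.67×10⁻⁸)^(1/4) = (7.97×10^9)^(1/4).
T = 299 K.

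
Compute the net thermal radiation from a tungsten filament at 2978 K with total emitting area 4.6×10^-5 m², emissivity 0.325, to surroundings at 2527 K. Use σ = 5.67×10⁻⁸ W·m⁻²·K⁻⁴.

Q = εσA(T⁴ − T_s⁴). T⁴ − T_s⁴ = (2978)⁴ − (2527)⁴ = 7.87×10^13 − 4.08×10^13 = 3.79×10^13 K⁴.
Q = 0.325 × 5.67×10⁻⁸ × 4.60×10^-5 × 3.79×10^13 = 32.1 W.

Q ≈ 32.1 W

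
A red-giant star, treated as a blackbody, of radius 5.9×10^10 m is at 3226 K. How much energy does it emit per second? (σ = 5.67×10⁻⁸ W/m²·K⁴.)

A = 4πr² = 4π × (5.9×10^10)² = 4.37×10^22 m².
P = σAT⁴ = 5.67×10⁻⁸ × 4.37×10^22 × (3226)⁴ = 5.67×10⁻⁸ × 4.37×10^22 × 1.08×10^14.
P = 2.69×10^29 W.

P ≈ 2.69×10^29 W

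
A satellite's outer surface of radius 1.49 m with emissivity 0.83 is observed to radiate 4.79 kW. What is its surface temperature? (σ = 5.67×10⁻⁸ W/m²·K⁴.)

T ≈ 246 K

A = 4πr² = 4π × (1.49)² = 27.9 m².
From P = εσAT⁴, T = (P / εσA)^(1/4) = (4790 / (0.83 × 5.67×10⁻⁸ × 27.9))^(1/4).
T = (3.65×10^9)^(1/4) = 246 K.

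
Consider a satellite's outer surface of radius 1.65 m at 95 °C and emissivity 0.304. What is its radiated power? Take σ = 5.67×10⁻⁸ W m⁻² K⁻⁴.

A = 4πr² = 4π × (1.65)² = 34.2 m².
95 °C = 368 K.
Stefan–Boltzmann: P = εσAT⁴ = 0.304 × 5.67×10⁻⁸ × 34.2 × (368)⁴ = 0.304 × 5.67×10⁻⁸ × 34.2 × 1.83×10^10.
P = 10800 W.

P ≈ 10800 W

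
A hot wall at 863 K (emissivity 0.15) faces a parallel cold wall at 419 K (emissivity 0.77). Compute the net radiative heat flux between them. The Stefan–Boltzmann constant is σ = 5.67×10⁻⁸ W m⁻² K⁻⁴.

q ≈ 4260 W/m²

For two large parallel gray plates, q = σ(T₁⁴ − T₂⁴) / (1/ε₁ + 1/ε₂ − 1).
1/ε₁ + 1/ε₂ − 1 = 1/0.15 + 1/0.77 − 1 = 6.965.
T₁⁴ − T₂⁴ = 5.55×10^11 − 3.08×10^10 = 5.24×10^11 K⁴.
q = 5.67×10⁻⁸ × 5.24×10^11 / 6.965 = 4260 W/m².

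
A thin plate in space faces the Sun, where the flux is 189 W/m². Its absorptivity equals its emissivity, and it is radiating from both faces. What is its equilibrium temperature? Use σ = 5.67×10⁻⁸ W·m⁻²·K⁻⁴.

Absorbed flux αS = emitted flux 2εσT⁴ per unit area; with α = ε this gives T = (S/2σ)^(1/4).
T = (189 / (2 × 5.67×10⁻⁸))^(1/4) = (1.67×10^9)^(1/4).
T = 202 K.

T ≈ 202 K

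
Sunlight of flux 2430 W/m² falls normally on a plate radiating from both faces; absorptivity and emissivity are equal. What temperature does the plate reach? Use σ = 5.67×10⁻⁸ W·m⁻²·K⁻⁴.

Absorbed flux αS = emitted flux 2εσT⁴ per unit area; with α = ε this gives T = (S/2σ)^(1/4).
T = (2430 / (2 × 5.67×10⁻⁸))^(1/4) = (2.14×10^10)^(1/4).
T = 383 K.

T ≈ 383 K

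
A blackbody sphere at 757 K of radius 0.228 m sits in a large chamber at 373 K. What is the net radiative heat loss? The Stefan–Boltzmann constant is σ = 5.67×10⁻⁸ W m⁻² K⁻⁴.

Q ≈ 11400 W

A = 4πr² = 4π × (0.228)² = 0.653 m².
Q = σA(T⁴ − T_s⁴). T⁴ − T_s⁴ = (757)⁴ − (373)⁴ = 3.28×10^11 − 1.94×10^10 = 3.09×10^11 K⁴.
Q = 5.67×10⁻⁸ × 0.653 × 3.09×10^11 = 11400 W.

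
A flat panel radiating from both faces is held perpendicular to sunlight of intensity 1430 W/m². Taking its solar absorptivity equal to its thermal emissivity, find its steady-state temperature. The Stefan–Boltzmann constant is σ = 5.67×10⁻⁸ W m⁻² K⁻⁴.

T ≈ 335 K

Absorbed flux αS = emitted flux 2εσT⁴ per unit area; with α = ε this gives T = (S/2σ)^(1/4).
T = (1430 / (2 × 5.67×10⁻⁸))^(1/4) = (1.26×10^10)^(1/4).
T = 335 K.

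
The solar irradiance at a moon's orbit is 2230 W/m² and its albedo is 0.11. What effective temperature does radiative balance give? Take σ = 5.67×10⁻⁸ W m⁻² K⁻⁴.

Power absorbed = (1−a)S·πR²; power emitted = 4πR²σT⁴. Equating and cancelling πR²:
T = ((1−a)S / 4σ)^(1/4) = (1980 / (4 × 5.67×10⁻⁸))^(1/4) = (8.75×10^9)^(1/4).
T = 306 K.

T ≈ 306 K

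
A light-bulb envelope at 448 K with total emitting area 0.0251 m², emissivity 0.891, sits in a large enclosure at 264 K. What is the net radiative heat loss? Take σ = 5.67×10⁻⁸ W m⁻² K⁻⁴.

Q = εσA(T⁴ − T_s⁴). T⁴ − T_s⁴ = (448)⁴ − (264)⁴ = 4.03×10^10 − 4.86×10^9 = 3.54×10^10 K⁴.
Q = 0.891 × 5.67×10⁻⁸ × 0.0251 × 3.54×10^10 = 44.9 W.

Q ≈ 44.9 W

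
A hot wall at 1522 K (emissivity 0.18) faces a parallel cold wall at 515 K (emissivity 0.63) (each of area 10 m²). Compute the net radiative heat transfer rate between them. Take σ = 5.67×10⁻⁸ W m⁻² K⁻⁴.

Q ≈ 4.89×10^5 W

For two large parallel gray plates, q = σ(T₁⁴ − T₂⁴) / (1/ε₁ + 1/ε₂ − 1).
1/ε₁ + 1/ε₂ − 1 = 1/0.18 + 1/0.63 − 1 = 6.143.
T₁⁴ − T₂⁴ = 5.37×10^12 − 7.03×10^10 = 5.30×10^12 K⁴.
q = 5.67×10⁻⁸ × 5.30×10^12 / 6.143 = 48900 W/m².
Q = q·A = 48900 × 10 = 4.89×10^5 W.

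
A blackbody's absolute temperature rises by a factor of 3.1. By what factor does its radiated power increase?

P ∝ T⁴, so the power scales as (3.1)⁴ = 92.4.

factor ≈ 92.4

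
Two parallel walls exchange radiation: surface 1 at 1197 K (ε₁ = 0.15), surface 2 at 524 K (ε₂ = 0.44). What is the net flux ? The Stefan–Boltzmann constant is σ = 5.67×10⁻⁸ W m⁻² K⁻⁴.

q ≈ 14100 W/m²

For two large parallel gray plates, q = σ(T₁⁴ − T₂⁴) / (1/ε₁ + 1/ε₂ − 1).
1/ε₁ + 1/ε₂ − 1 = 1/0.15 + 1/0.44 − 1 = 7.939.
T₁⁴ − T₂⁴ = 2.05×10^12 − 7.54×10^10 = 1.98×10^12 K⁴.
q = 5.67×10⁻⁸ × 1.98×10^12 / 7.939 = 14100 W/m².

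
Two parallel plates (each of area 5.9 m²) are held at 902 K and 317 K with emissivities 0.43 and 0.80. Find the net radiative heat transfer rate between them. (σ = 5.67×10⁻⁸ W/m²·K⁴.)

For two large parallel gray plates, q = σ(T₁⁴ − T₂⁴) / (1/ε₁ + 1/ε₂ − 1).
1/ε₁ + 1/ε₂ − 1 = 1/0.43 + 1/0.80 − 1 = 2.576.
T₁⁴ − T₂⁴ = 6.62×10^11 − 1.01×10^10 = 6.52×10^11 K⁴.
q = 5.67×10⁻⁸ × 6.52×10^11 / 2.576 = 14400 W/m².
Q = q·A = 14400 × 5.9 = 84700 W.

Q ≈ 84700 W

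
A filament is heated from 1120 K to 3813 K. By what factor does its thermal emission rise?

ratio ≈ 134

P ∝ T⁴, so the ratio is (3813/1120)⁴ = (3.404)⁴ = 134.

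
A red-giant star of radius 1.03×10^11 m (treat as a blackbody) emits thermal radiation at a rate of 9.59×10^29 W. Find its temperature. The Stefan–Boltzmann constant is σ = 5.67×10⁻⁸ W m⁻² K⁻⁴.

A = 4πr² = 4π × (1.03×10^11)² = 1.33×10^23 m².
From P = σAT⁴, T = (P / σA)^(1/4) = (9.59×10^29 / (5.67×10⁻⁸ × 1.33×10^23))^(1/4).
T = (1.27×10^14)^(1/4) = 3360 K.

T ≈ 3360 K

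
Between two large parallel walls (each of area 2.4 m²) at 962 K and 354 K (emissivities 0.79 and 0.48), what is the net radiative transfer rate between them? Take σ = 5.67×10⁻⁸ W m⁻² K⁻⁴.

For two large parallel gray plates, q = σ(T₁⁴ − T₂⁴) / (1/ε₁ + 1/ε₂ − 1).
1/ε₁ + 1/ε₂ − 1 = 1/0.79 + 1/0.48 − 1 = 2.349.
T₁⁴ − T₂⁴ = 8.56×10^11 − 1.57×10^10 = 8.41×10^11 K⁴.
q = 5.67×10⁻⁸ × 8.41×10^11 / 2.349 = 20300 W/m².
Q = q·A = 20300 × 2.4 = 48700 W.

Q ≈ 48700 W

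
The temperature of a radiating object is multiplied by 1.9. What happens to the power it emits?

P ∝ T⁴, so the power scales as (1.9)⁴ = 13.0.

factor ≈ 13.0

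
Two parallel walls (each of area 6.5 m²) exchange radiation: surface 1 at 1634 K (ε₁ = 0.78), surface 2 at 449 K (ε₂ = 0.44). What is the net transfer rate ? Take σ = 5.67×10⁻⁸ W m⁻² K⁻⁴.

Q ≈ 1.02×10^6 W

For two large parallel gray plates, q = σ(T₁⁴ − T₂⁴) / (1/ε₁ + 1/ε₂ − 1).
1/ε₁ + 1/ε₂ − 1 = 1/0.78 + 1/0.44 − 1 = 2.555.
T₁⁴ − T₂⁴ = 7.13×10^12 − 4.06×10^10 = 7.09×10^12 K⁴.
q = 5.67×10⁻⁸ × 7.09×10^12 / 2.555 = 1.57×10^5 W/m².
Q = q·A = 1.57×10^5 × 6.5 = 1.02×10^6 W.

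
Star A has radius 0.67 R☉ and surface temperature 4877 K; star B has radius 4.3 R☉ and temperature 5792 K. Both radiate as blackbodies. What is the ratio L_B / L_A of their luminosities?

L = 4πR²σT⁴ ∝ R²T⁴, so L_B/L_A = (4.3/0.67)² × (5792/4877)⁴ = 41.2 × 1.99 = 81.9.

L_B/L_A ≈ 81.9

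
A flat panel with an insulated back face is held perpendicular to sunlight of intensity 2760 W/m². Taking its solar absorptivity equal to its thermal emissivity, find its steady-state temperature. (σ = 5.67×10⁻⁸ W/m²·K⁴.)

T ≈ 470 K

Absorbed flux αS = emitted flux εσT⁴ (one radiating face); with α = ε, T = (S/σ)^(1/4).
T = (2760 / 5.67×10⁻⁸)^(1/4) = (4.87×10^10)^(1/4).
T = 470 K.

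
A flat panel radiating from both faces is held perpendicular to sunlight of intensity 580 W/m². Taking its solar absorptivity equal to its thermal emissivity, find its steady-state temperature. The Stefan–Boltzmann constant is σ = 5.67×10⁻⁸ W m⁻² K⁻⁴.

Absorbed flux αS = emitted flux 2εσT⁴ per unit area; with α = ε this gives T = (S/2σ)^(1/4).
T = (580 / (2 × 5.67×10⁻⁸))^(1/4) = (5.11×10^9)^(1/4).
T = 267 K.

T ≈ 267 K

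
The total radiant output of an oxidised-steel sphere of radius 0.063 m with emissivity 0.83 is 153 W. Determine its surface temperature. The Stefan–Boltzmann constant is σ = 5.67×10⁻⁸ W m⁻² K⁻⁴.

T ≈ 505 K

A = 4πr² = 4π × (0.063)² = 0.0499 m².
From P = εσAT⁴, T = (P / εσA)^(1/4) = (153 / (0.83 × 5.67×10⁻⁸ × 0.0499))^(1/4).
T = (6.52×10^10)^(1/4) = 505 K.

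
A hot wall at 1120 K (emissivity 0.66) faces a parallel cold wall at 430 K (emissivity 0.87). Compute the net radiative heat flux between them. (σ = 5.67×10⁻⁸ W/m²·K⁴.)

q ≈ 52400 W/m²

For two large parallel gray plates, q = σ(T₁⁴ − T₂⁴) / (1/ε₁ + 1/ε₂ − 1).
1/ε₁ + 1/ε₂ − 1 = 1/0.66 + 1/0.87 − 1 = 1.665.
T₁⁴ − T₂⁴ = 1.57×10^12 − 3.42×10^10 = 1.54×10^12 K⁴.
q = 5.67×10⁻⁸ × 1.54×10^12 / 1.665 = 52400 W/m².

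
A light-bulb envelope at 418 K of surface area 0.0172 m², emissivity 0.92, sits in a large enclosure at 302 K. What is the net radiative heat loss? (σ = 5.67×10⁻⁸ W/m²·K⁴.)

Q = εσA(T⁴ − T_s⁴). T⁴ − T_s⁴ = (418)⁴ − (302)⁴ = 3.05×10^10 − 8.32×10^9 = 2.22×10^10 K⁴.
Q = 0.92 × 5.67×10⁻⁸ × 0.0172 × 2.22×10^10 = 19.9 W.

Q ≈ 19.9 W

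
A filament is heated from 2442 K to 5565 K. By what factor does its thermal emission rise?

P ∝ T⁴, so the ratio is (5565/2442)⁴ = (2.279)⁴ = 27.0.

ratio ≈ 27.0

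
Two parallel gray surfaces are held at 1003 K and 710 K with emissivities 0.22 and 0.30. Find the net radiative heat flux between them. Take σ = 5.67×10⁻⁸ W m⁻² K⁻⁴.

For two large parallel gray plates, q = σ(T₁⁴ − T₂⁴) / (1/ε₁ + 1/ε₂ − 1).
1/ε₁ + 1/ε₂ − 1 = 1/0.22 + 1/0.30 − 1 = 6.879.
T₁⁴ − T₂⁴ = 1.01×10^12 − 2.54×10^11 = 7.58×10^11 K⁴.
q = 5.67×10⁻⁸ × 7.58×10^11 / 6.879 = 6250 W/m².

q ≈ 6250 W/m²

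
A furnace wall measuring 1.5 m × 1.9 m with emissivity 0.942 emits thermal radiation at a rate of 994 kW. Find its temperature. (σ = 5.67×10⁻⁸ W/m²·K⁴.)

T ≈ 1600 K

A = 1.5 × 1.9 = 2.85 m².
From P = εσAT⁴, T = (P / εσA)^(1/4) = (9.94×10^5 / (0.942 × 5.67×10⁻⁸ × 2.85))^(1/4).
T = (6.53×10^12)^(1/4) = 1600 K.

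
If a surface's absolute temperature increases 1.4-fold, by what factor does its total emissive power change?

factor ≈ 3.84

P ∝ T⁴, so the power scales as (1.4)⁴ = 3.84.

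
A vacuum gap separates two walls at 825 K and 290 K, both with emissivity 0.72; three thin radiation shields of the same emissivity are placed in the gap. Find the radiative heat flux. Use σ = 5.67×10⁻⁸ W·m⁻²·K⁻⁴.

q ≈ 3640 W/m²

Each of the 4 gaps contributes resistance (2/ε − 1) = 2/0.72 − 1 = 1.778; total = 7.111.
q = σ(T₁⁴ − T₂⁴) / 7.111 = 5.67×10⁻⁸ × 4.56×10^11 / 7.111 = 3640 W/m².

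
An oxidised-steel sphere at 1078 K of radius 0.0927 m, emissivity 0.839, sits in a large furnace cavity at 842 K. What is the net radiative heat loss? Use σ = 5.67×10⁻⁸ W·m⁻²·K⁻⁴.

A = 4πr² = 4π × (0.0927)² = 0.108 m².
Q = εσA(T⁴ − T_s⁴). T⁴ − T_s⁴ = (1078)⁴ − (842)⁴ = 1.35×10^12 − 5.03×10^11 = 8.48×10^11 K⁴.
Q = 0.839 × 5.67×10⁻⁸ × 0.108 × 8.48×10^11 = 4360 W.

Q ≈ 4360 W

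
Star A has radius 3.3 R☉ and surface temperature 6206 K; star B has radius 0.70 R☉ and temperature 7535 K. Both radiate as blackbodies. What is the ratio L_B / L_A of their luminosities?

L = 4πR²σT⁴ ∝ R²T⁴, so L_B/L_A = (0.70/3.3)² × (7535/6206)⁴ = 0.0450 × 2.17 = 0.0978.

L_B/L_A ≈ 0.0978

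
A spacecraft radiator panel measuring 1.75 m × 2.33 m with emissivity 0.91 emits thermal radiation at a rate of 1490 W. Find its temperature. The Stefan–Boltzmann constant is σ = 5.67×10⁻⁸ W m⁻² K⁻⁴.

T ≈ 290 K

A = 1.75 × 2.33 = 4.08 m².
From P = εσAT⁴, T = (P / εσA)^(1/4) = (1490 / (0.91 × 5.67×10⁻⁸ × 4.08))^(1/4).
T = (7.08×10^9)^(1/4) = 290 K.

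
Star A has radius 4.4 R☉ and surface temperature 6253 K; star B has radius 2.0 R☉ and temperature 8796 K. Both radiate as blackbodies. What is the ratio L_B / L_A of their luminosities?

L_B/L_A ≈ 0.809

L = 4πR²σT⁴ ∝ R²T⁴, so L_B/L_A = (2.0/4.4)² × (8796/6253)⁴ = 0.207 × 3.92 = 0.809.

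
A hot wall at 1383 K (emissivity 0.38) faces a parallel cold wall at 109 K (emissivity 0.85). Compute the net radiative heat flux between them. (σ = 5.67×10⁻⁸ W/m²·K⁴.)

q ≈ 73900 W/m²

For two large parallel gray plates, q = σ(T₁⁴ − T₂⁴) / (1/ε₁ + 1/ε₂ − 1).
1/ε₁ + 1/ε₂ − 1 = 1/0.38 + 1/0.85 − 1 = 2.808.
T₁⁴ − T₂⁴ = 3.66×10^12 − 1.41×10^8 = 3.66×10^12 K⁴.
q = 5.67×10⁻⁸ × 3.66×10^12 / 2.808 = 73900 W/m².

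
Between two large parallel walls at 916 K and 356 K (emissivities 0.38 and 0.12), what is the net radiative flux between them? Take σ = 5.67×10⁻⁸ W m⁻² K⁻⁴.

q ≈ 3910 W/m²

For two large parallel gray plates, q = σ(T₁⁴ − T₂⁴) / (1/ε₁ + 1/ε₂ − 1).
1/ε₁ + 1/ε₂ − 1 = 1/0.38 + 1/0.12 − 1 = 9.965.
T₁⁴ − T₂⁴ = 7.04×10^11 − 1.61×10^10 = 6.88×10^11 K⁴.
q = 5.67×10⁻⁸ × 6.88×10^11 / 9.965 = 3910 W/m².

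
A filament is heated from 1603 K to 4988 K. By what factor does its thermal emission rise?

ratio ≈ 93.8

P ∝ T⁴, so the ratio is (4988/1603)⁴ = (3.112)⁴ = 93.8.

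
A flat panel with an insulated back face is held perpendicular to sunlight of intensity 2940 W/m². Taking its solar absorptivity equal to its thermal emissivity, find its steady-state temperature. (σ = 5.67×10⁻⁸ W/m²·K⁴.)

Absorbed flux αS = emitted flux εσT⁴ (one radiating face); with α = ε, T = (S/σ)^(1/4).
T = (2940 / 5.67×10⁻⁸)^(1/4) = (5.19×10^10)^(1/4).
T = 477 K.

T ≈ 477 K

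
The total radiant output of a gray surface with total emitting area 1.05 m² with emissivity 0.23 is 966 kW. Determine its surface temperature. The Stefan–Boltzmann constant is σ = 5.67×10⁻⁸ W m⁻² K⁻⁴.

T ≈ 2900 K

From P = εσAT⁴, T = (P / εσA)^(1/4) = (9.66×10^5 / (0.23 × 5.67×10⁻⁸ × 1.05))^(1/4).
T = (7.05×10^13)^(1/4) = 2900 K.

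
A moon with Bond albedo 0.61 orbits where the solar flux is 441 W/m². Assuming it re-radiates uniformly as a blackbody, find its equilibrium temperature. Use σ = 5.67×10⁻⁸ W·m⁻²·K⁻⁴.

T ≈ 166 K

Power absorbed = (1−a)S·πR²; power emitted = 4πR²σT⁴. Equating and cancelling πR²:
T = ((1−a)S / 4σ)^(1/4) = (172 / (4 × 5.67×10⁻⁸))^(1/4) = (7.58×10^8)^(1/4).
T = 166 K.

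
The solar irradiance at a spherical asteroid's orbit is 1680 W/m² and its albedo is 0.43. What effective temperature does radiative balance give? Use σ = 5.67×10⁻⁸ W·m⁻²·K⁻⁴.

T ≈ 255 K

Power absorbed = (1−a)S·πR²; power emitted = 4πR²σT⁴. Equating and cancelling πR²:
T = ((1−a)S / 4σ)^(1/4) = (958 / (4 × 5.67×10⁻⁸))^(1/4) = (4.22×10^9)^(1/4).
T = 255 K.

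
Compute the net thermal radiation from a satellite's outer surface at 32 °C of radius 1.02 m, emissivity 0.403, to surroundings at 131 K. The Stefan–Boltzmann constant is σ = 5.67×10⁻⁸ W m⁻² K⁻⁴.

Q ≈ 2500 W

A = 4πr² = 4π × (1.02)² = 13.1 m².
Convert: 32 °C = 305 K.
Q = εσA(T⁴ − T_s⁴). T⁴ − T_s⁴ = (305)⁴ − (131)⁴ = 8.65×10^9 − 2.94×10^8 = 8.36×10^9 K⁴.
Q = 0.403 × 5.67×10⁻⁸ × 13.1 × 8.36×10^9 = 2500 W.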